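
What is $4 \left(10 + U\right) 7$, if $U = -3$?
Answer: $196$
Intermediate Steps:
$4 \left(10 + U\right) 7 = 4 \left(10 - 3\right) 7 = 4 \cdot 7 \cdot 7 = 28 \cdot 7 = 196$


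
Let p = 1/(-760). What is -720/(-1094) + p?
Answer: 273053/415720 ≈ 0.65682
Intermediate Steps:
p = -1/760 ≈ -0.0013158
-720/(-1094) + p = -720/(-1094) - 1/760 = -1/1094*(-720) - 1/760 = 360/547 - 1/760 = 273053/415720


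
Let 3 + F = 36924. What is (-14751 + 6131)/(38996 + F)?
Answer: -8620/75917 ≈ -0.11355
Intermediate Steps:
F = 36921 (F = -3 + 36924 = 36921)
(-14751 + 6131)/(38996 + F) = (-14751 + 6131)/(38996 + 36921) = -8620/75917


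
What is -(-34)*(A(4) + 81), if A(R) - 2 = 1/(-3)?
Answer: 8432/3 ≈ 2810.7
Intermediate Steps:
A(R) = 5/3 (A(R) = 2 + 1/(-3) = 2 - ⅓ = 5/3)
-(-34)*(A(4) + 81) = -(-34)*(5/3 + 81) = -(-34)*248/3 = -1*(-8432/3) = 8432/3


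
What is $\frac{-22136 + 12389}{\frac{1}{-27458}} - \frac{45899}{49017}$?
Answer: $\frac{13118572891243}{49017} \approx 2.6763 \cdot 10^{8}$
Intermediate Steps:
$\frac{-22136 + 12389}{\frac{1}{-27458}} - \frac{45899}{49017} = - \frac{9747}{- \frac{1}{27458}} - \frac{45899}{49017} = \left(-9747\right) \left(-27458\right) - \frac{45899}{49017} = 267633126 - \frac{45899}{49017} = \frac{13118572891243}{49017}$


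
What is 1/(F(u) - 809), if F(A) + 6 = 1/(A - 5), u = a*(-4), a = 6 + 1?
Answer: -33/26896 ≈ -0.0012269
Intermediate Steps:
a = 7
u = -28 (u = 7*(-4) = -28)
F(A) = -6 + 1/(-5 + A) (F(A) = -6 + 1/(A - 5) = -6 + 1/(-5 + A))
1/(F(u) - 809) = 1/((31 - 6*(-28))/(-5 - 28) - 809) = 1/((31 + 168)/(-33) - 809) = 1/(-1/33*199 - 809) = 1/(-199/33 - 809) = 1/(-26896/33) = -33/26896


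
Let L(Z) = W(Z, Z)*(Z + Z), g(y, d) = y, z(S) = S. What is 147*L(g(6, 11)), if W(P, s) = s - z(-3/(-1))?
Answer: 5292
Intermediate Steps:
W(P, s) = -3 + s (W(P, s) = s - (-3)/(-1) = s - (-3)*(-1) = s - 1*3 = s - 3 = -3 + s)
L(Z) = 2*Z*(-3 + Z) (L(Z) = (-3 + Z)*(Z + Z) = (-3 + Z)*(2*Z) = 2*Z*(-3 + Z))
147*L(g(6, 11)) = 147*(2*6*(-3 + 6)) = 147*(2*6*3) = 147*36 = 5292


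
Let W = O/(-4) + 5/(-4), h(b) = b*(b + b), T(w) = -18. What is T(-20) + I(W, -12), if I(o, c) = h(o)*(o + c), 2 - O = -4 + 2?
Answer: -5193/32 ≈ -162.28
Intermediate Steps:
O = 4 (O = 2 - (-4 + 2) = 2 - 1*(-2) = 2 + 2 = 4)
h(b) = 2*b² (h(b) = b*(2*b) = 2*b²)
W = -9/4 (W = 4/(-4) + 5/(-4) = 4*(-¼) + 5*(-¼) = -1 - 5/4 = -9/4 ≈ -2.2500)
I(o, c) = 2*o²*(c + o) (I(o, c) = (2*o²)*(o + c) = (2*o²)*(c + o) = 2*o²*(c + o))
T(-20) + I(W, -12) = -18 + 2*(-9/4)²*(-12 - 9/4) = -18 + 2*(81/16)*(-57/4) = -18 - 4617/32 = -5193/32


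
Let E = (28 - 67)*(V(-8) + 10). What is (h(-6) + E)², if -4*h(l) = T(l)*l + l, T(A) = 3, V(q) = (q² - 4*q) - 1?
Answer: 16719921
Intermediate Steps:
V(q) = -1 + q² - 4*q
E = -4095 (E = (28 - 67)*((-1 + (-8)² - 4*(-8)) + 10) = -39*((-1 + 64 + 32) + 10) = -39*(95 + 10) = -39*105 = -4095)
h(l) = -l (h(l) = -(3*l + l)/4 = -l)
(h(-6) + E)² = (-1*(-6) - 4095)² = (6 - 4095)² = (-4089)² = 16719921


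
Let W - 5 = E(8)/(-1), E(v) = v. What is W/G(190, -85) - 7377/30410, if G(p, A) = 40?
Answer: -38631/121640 ≈ -0.31758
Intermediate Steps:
W = -3 (W = 5 + 8/(-1) = 5 - 1*8 = 5 - 8 = -3)
W/G(190, -85) - 7377/30410 = -3/40 - 7377/30410 = -38631/121640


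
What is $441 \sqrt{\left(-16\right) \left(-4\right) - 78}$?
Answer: $441 i \sqrt{14} \approx 1650.1 i$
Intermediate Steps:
$441 \sqrt{\left(-16\right) \left(-4\right) - 78} = 441 \sqrt{64 - 78} = 441 \sqrt{-14} = 441 i \sqrt{14}$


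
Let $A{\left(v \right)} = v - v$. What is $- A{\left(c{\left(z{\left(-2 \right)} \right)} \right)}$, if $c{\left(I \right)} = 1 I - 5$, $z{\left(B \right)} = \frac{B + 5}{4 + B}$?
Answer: $0$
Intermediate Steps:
$z{\left(B \right)} = \frac{5 + B}{4 + B}$
$c{\left(I \right)} = -5 + I$ ($c{\left(I \right)} = I - 5 = -5 + I$)
$A{\left(v \right)} = 0$
$- A{\left(c{\left(z{\left(-2 \right)} \right)} \right)} = \left(-1\right) 0 = 0$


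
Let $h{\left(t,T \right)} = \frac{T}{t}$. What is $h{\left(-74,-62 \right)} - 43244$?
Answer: $- \frac{1599997}{37} \approx -43243.0$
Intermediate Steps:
$h{\left(-74,-62 \right)} - 43244 = - \frac{62}{-74} - 43244 = \left(-62\right) \left(- \frac{1}{74}\right) - 43244 = \frac{31}{37} - 43244 = - \frac{1599997}{37}$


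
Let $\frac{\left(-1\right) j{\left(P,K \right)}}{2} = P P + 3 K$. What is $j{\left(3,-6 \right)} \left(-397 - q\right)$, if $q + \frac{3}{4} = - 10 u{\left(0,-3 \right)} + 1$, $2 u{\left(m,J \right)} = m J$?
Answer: $- \frac{14301}{2} \approx -7150.5$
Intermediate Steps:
$j{\left(P,K \right)} = - 6 K - 2 P^{2}$ ($j{\left(P,K \right)} = - 2 \left(P P + 3 K\right) = - 2 \left(P^{2} + 3 K\right) = - 6 K - 2 P^{2}$)
$u{\left(m,J \right)} = \frac{J m}{2}$ ($u{\left(m,J \right)} = \frac{m J}{2} = \frac{J m}{2}$)
$q = \frac{1}{4}$ ($q = - \frac{3}{4} + \left(- 10 \cdot \frac{1}{2} \left(-3\right) 0 + 1\right) = - \frac{3}{4} + \left(\left(-10\right) 0 + 1\right) = - \frac{3}{4} + \left(0 + 1\right) = - \frac{3}{4} + 1 = \frac{1}{4} \approx 0.25$)
$j{\left(3,-6 \right)} \left(-397 - q\right) = \left(\left(-6\right) \left(-6\right) - 2 \cdot 3^{2}\right) \left(-397 - \frac{1}{4}\right) = \left(36 - 18\right) \left(-397 - \frac{1}{4}\right) = \left(36 - 18\right) \left(- \frac{1589}{4}\right) = 18 \left(- \frac{1589}{4}\right) = - \frac{14301}{2}$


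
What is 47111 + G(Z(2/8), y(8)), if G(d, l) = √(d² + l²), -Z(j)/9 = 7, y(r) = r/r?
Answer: 47111 + √3970 ≈ 47174.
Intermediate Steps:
y(r) = 1
Z(j) = -63 (Z(j) = -9*7 = -63)
47111 + G(Z(2/8), y(8)) = 47111 + √((-63)² + 1²) = 47111 + √(3969 + 1) = 47111 + √3970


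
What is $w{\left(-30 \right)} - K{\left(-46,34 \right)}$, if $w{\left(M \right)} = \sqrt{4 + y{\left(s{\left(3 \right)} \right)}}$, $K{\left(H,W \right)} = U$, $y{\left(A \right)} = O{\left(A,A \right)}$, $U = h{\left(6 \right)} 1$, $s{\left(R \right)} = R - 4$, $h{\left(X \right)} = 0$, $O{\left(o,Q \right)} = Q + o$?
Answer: $\sqrt{2} \approx 1.4142$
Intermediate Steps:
$s{\left(R \right)} = -4 + R$
$U = 0$ ($U = 0 \cdot 1 = 0$)
$y{\left(A \right)} = 2 A$ ($y{\left(A \right)} = A + A = 2 A$)
$K{\left(H,W \right)} = 0$
$w{\left(M \right)} = \sqrt{2}$ ($w{\left(M \right)} = \sqrt{4 + 2 \left(-4 + 3\right)} = \sqrt{4 + 2 \left(-1\right)} = \sqrt{4 - 2} = \sqrt{2}$)
$w{\left(-30 \right)} - K{\left(-46,34 \right)} = \sqrt{2} - 0 = \sqrt{2} + 0 = \sqrt{2}$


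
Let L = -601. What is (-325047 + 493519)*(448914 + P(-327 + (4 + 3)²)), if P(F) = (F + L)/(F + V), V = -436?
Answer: 8999927970700/119 ≈ 7.5630e+10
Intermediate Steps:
P(F) = (-601 + F)/(-436 + F) (P(F) = (F - 601)/(F - 436) = (-601 + F)/(-436 + F))
(-325047 + 493519)*(448914 + P(-327 + (4 + 3)²)) = (-325047 + 493519)*(448914 + (-601 + (-327 + (4 + 3)²))/(-436 + (-327 + (4 + 3)²))) = 168472*(448914 + (-601 + (-327 + 7²))/(-436 + (-327 + 7²))) = 168472*(448914 + (-601 + (-327 + 49))/(-436 + (-327 + 49))) = 168472*(448914 + (-601 - 278)/(-436 - 278)) = 168472*(448914 - 879/(-714)) = 168472*(448914 - 1/714*(-879)) = 168472*(448914 + 293/238) = 168472*(106841825/238) = 8999927970700/119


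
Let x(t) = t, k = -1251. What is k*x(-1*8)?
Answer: 10008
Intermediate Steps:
k*x(-1*8) = -(-1251)*8 = -1251*(-8) = 10008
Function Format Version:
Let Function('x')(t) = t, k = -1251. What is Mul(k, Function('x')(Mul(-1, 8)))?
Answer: 10008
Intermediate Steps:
Mul(k, Function('x')(Mul(-1, 8))) = Mul(-1251, Mul(-1, 8)) = Mul(-1251, -8) = 10008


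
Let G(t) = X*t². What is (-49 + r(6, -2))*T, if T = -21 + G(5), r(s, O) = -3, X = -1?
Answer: 2392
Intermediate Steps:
G(t) = -t²
T = -46 (T = -21 - 1*5² = -21 - 1*25 = -21 - 25 = -46)
(-49 + r(6, -2))*T = (-49 - 3)*(-46) = -52*(-46) = 2392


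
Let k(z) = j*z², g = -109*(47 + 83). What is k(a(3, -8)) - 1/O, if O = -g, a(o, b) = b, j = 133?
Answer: 120615039/14170 ≈ 8512.0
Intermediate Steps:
g = -14170 (g = -109*130 = -14170)
k(z) = 133*z²
O = 14170 (O = -1*(-14170) = 14170)
k(a(3, -8)) - 1/O = 133*(-8)² - 1/14170 = 133*64 - 1*1/14170 = 8512 - 1/14170 = 120615039/14170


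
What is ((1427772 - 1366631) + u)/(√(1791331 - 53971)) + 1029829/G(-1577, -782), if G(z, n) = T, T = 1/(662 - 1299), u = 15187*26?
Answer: -656001073 + 152001*√12065/48260 ≈ -6.5600e+8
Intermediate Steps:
u = 394862
T = -1/637 (T = 1/(-637) = -1/637 ≈ -0.0015699)
G(z, n) = -1/637
((1427772 - 1366631) + u)/(√(1791331 - 53971)) + 1029829/G(-1577, -782) = ((1427772 - 1366631) + 394862)/(√(1791331 - 53971)) + 1029829/(-1/637) = (61141 + 394862)/(√1737360) + 1029829*(-637) = 456003/((12*√12065)) - 656001073 = 456003*(√12065/144780) - 656001073 = 152001*√12065/48260 - 656001073 = -656001073 + 152001*√12065/48260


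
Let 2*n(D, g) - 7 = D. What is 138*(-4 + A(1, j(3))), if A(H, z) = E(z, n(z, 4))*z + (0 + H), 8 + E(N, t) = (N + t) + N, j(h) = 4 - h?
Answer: -690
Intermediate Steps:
n(D, g) = 7/2 + D/2
E(N, t) = -8 + t + 2*N (E(N, t) = -8 + ((N + t) + N) = -8 + (t + 2*N) = -8 + t + 2*N)
A(H, z) = H + z*(-9/2 + 5*z/2) (A(H, z) = (-8 + (7/2 + z/2) + 2*z)*z + (0 + H) = (-9/2 + 5*z/2)*z + H = z*(-9/2 + 5*z/2) + H = H + z*(-9/2 + 5*z/2))
138*(-4 + A(1, j(3))) = 138*(-4 + (1 + (4 - 1*3)*(-9 + 5*(4 - 1*3))/2)) = 138*(-4 + (1 + (4 - 3)*(-9 + 5*(4 - 3))/2)) = 138*(-4 + (1 + (½)*1*(-9 + 5*1))) = 138*(-4 + (1 + (½)*1*(-9 + 5))) = 138*(-4 + (1 + (½)*1*(-4))) = 138*(-4 + (1 - 2)) = 138*(-4 - 1) = 138*(-5) = -690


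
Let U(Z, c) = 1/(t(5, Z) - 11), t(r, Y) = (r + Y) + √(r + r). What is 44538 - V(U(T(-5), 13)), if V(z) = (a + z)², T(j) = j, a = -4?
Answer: 548545663/12321 - 910*√10/12321 ≈ 44521.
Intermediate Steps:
t(r, Y) = Y + r + √2*√r (t(r, Y) = (Y + r) + √(2*r) = (Y + r) + √2*√r = Y + r + √2*√r)
U(Z, c) = 1/(-6 + Z + √10) (U(Z, c) = 1/((Z + 5 + √2*√5) - 11) = 1/((Z + 5 + √10) - 11) = 1/((5 + Z + √10) - 11) = 1/(-6 + Z + √10))
V(z) = (-4 + z)²
44538 - V(U(T(-5), 13)) = 44538 - (-4 + 1/(-6 - 5 + √10))² = 44538 - (-4 + 1/(-11 + √10))²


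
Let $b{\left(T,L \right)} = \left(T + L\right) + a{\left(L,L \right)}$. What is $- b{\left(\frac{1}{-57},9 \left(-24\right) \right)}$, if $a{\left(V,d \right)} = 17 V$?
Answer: $\frac{221617}{57} \approx 3888.0$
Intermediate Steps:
$b{\left(T,L \right)} = T + 18 L$ ($b{\left(T,L \right)} = \left(T + L\right) + 17 L = \left(L + T\right) + 17 L = T + 18 L$)
$- b{\left(\frac{1}{-57},9 \left(-24\right) \right)} = - (\frac{1}{-57} + 18 \cdot 9 \left(-24\right)) = - (- \frac{1}{57} + 18 \left(-216\right)) = - (- \frac{1}{57} - 3888) = \left(-1\right) \left(- \frac{221617}{57}\right) = \frac{221617}{57}$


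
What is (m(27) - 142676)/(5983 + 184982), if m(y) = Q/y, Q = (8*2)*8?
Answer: -3852124/5156055 ≈ -0.74711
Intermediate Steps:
Q = 128 (Q = 16*8 = 128)
m(y) = 128/y
(m(27) - 142676)/(5983 + 184982) = (128/27 - 142676)/(5983 + 184982) = (128*(1/27) - 142676)/190965 = (128/27 - 142676)*(1/190965) = -3852124/27*1/190965 = -3852124/5156055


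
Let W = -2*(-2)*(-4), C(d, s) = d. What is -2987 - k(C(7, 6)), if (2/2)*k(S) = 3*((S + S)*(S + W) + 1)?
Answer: -2612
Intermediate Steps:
W = -16 (W = 4*(-4) = -16)
k(S) = 3 + 6*S*(-16 + S) (k(S) = 3*((S + S)*(S - 16) + 1) = 3*((2*S)*(-16 + S) + 1) = 3*(2*S*(-16 + S) + 1) = 3*(1 + 2*S*(-16 + S)) = 3 + 6*S*(-16 + S))
-2987 - k(C(7, 6)) = -2987 - (3 - 96*7 + 6*7²) = -2987 - (3 - 672 + 6*49) = -2987 - (3 - 672 + 294) = -2987 - 1*(-375) = -2987 + 375 = -2612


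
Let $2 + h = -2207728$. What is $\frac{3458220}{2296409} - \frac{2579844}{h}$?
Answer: $\frac{2259865503466}{844975173595} \approx 2.6745$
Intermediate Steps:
$h = -2207730$ ($h = -2 - 2207728 = -2207730$)
$\frac{3458220}{2296409} - \frac{2579844}{h} = \frac{3458220}{2296409} - \frac{2579844}{-2207730} = 3458220 \cdot \frac{1}{2296409} - - \frac{429974}{367955} = \frac{3458220}{2296409} + \frac{429974}{367955} = \frac{2259865503466}{844975173595}$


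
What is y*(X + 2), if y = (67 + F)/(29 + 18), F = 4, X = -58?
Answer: -3976/47 ≈ -84.596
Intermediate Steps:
y = 71/47 (y = (67 + 4)/(29 + 18) = 71/47 ≈ 1.5106)
y*(X + 2) = 71*(-58 + 2)/47 = (71/47)*(-56) = -3976/47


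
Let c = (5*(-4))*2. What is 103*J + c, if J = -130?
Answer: -13430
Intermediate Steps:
c = -40 (c = -20*2 = -40)
103*J + c = 103*(-130) - 40 = -13390 - 40 = -13430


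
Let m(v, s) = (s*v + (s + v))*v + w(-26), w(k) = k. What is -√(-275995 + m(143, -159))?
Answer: -10*I*√35297 ≈ -1878.8*I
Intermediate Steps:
m(v, s) = -26 + v*(s + v + s*v) (m(v, s) = (s*v + (s + v))*v - 26 = (s + v + s*v)*v - 26 = v*(s + v + s*v) - 26 = -26 + v*(s + v + s*v))
-√(-275995 + m(143, -159)) = -√(-275995 + (-26 + 143² - 159*143 - 159*143²)) = -√(-275995 + (-26 + 20449 - 22737 - 159*20449)) = -√(-275995 + (-26 + 20449 - 22737 - 3251391)) = -√(-275995 - 3253705) = -√(-3529700) = -10*I*√35297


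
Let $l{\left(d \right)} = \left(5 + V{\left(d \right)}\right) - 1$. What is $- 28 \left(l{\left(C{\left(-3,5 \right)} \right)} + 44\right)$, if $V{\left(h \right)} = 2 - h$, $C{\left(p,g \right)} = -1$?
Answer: $-1428$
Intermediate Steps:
$l{\left(d \right)} = 6 - d$ ($l{\left(d \right)} = \left(5 - \left(-2 + d\right)\right) - 1 = \left(7 - d\right) - 1 = 6 - d$)
$- 28 \left(l{\left(C{\left(-3,5 \right)} \right)} + 44\right) = - 28 \left(\left(6 - -1\right) + 44\right) = - 28 \left(\left(6 + 1\right) + 44\right) = - 28 \left(7 + 44\right) = \left(-28\right) 51 = -1428$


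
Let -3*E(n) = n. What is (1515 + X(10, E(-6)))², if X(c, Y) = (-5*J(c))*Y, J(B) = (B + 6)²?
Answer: 1092025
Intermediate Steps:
J(B) = (6 + B)²
E(n) = -n/3
X(c, Y) = -5*Y*(6 + c)² (X(c, Y) = (-5*(6 + c)²)*Y = -5*Y*(6 + c)²)
(1515 + X(10, E(-6)))² = (1515 - 5*(-⅓*(-6))*(6 + 10)²)² = (1515 - 5*2*16²)² = (1515 - 5*2*256)² = (1515 - 2560)² = (-1045)² = 1092025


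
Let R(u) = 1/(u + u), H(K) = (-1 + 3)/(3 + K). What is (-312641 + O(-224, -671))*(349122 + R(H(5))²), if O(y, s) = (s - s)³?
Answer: -109151101766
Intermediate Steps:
O(y, s) = 0 (O(y, s) = 0³ = 0)
H(K) = 2/(3 + K)
R(u) = 1/(2*u)
(-312641 + O(-224, -671))*(349122 + R(H(5))²) = (-312641 + 0)*(349122 + (1/(2*((2/(3 + 5)))))²) = -312641*(349122 + (1/(2*((2/8))))²) = -312641*(349122 + (1/(2*((2*(⅛)))))²) = -312641*(349122 + (1/(2*(¼)))²) = -312641*(349122 + ((½)*4)²) = -312641*(349122 + 2²) = -312641*(349122 + 4) = -312641*349126 = -109151101766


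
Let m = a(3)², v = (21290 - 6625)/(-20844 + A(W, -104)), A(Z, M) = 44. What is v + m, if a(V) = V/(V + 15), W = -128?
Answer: -25357/37440 ≈ -0.67727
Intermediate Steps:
v = -2933/4160 (v = (21290 - 6625)/(-20844 + 44) = 14665/(-20800) = 14665*(-1/20800) = -2933/4160 ≈ -0.70505)
a(V) = V/(15 + V)
m = 1/36 (m = (3/(15 + 3))² = (3/18)² = (3*(1/18))² = (⅙)² = 1/36 ≈ 0.027778)
v + m = -2933/4160 + 1/36 = -25357/37440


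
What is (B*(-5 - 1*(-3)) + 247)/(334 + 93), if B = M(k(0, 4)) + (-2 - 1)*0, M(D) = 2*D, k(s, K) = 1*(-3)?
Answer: 37/61 ≈ 0.60656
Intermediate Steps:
k(s, K) = -3
B = -6 (B = 2*(-3) + (-2 - 1)*0 = -6 - 3*0 = -6 + 0 = -6)
(B*(-5 - 1*(-3)) + 247)/(334 + 93) = (-6*(-5 - 1*(-3)) + 247)/(334 + 93) = (-6*(-5 + 3) + 247)/427 = (-6*(-2) + 247)*(1/427) = (12 + 247)*(1/427) = 259*(1/427) = 37/61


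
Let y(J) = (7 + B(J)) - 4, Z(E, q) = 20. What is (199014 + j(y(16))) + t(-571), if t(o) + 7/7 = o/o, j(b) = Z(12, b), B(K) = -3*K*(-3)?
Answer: 199034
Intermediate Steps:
B(K) = 9*K
y(J) = 3 + 9*J (y(J) = (7 + 9*J) - 4 = 3 + 9*J)
j(b) = 20
t(o) = 0 (t(o) = -1 + o/o = -1 + 1 = 0)
(199014 + j(y(16))) + t(-571) = (199014 + 20) + 0 = 199034 + 0 = 199034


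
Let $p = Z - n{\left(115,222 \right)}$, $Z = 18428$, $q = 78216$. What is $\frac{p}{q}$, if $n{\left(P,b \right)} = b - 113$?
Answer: $\frac{18319}{78216} \approx 0.23421$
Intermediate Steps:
$n{\left(P,b \right)} = -113 + b$ ($n{\left(P,b \right)} = b - 113 = -113 + b$)
$p = 18319$ ($p = 18428 - \left(-113 + 222\right) = 18428 - 109 = 18319$)
$\frac{p}{q} = \frac{18319}{78216}$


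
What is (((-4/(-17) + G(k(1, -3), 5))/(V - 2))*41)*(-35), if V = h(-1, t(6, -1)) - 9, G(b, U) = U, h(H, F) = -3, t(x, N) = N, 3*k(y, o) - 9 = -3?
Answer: 18245/34 ≈ 536.62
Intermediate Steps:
k(y, o) = 2 (k(y, o) = 3 + (⅓)*(-3) = 3 - 1 = 2)
V = -12 (V = -3 - 9 = -12)
(((-4/(-17) + G(k(1, -3), 5))/(V - 2))*41)*(-35) = (((-4/(-17) + 5)/(-12 - 2))*41)*(-35) = (((-4*(-1/17) + 5)/(-14))*41)*(-35) = (((4/17 + 5)*(-1/14))*41)*(-35) = (((89/17)*(-1/14))*41)*(-35) = -89/238*41*(-35) = -3649/238*(-35) = 18245/34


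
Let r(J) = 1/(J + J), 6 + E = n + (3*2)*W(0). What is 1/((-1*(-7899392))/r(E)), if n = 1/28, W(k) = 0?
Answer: -7/659599232 ≈ -1.0613e-8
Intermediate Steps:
n = 1/28 ≈ 0.035714
E = -167/28 (E = -6 + (1/28 + (3*2)*0) = -6 + (1/28 + 6*0) = -6 + (1/28 + 0) = -6 + 1/28 = -167/28 ≈ -5.9643)
r(J) = 1/(2*J)
1/((-1*(-7899392))/r(E)) = 1/((-1*(-7899392))/((1/(2*(-167/28))))) = 1/(7899392/(((½)*(-28/167)))) = 1/(7899392/(-14/167)) = 1/(7899392*(-167/14)) = 1/(-659599232/7) = -7/659599232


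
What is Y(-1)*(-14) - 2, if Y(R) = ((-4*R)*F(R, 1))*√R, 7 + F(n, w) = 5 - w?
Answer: -2 + 168*I ≈ -2.0 + 168.0*I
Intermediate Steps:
F(n, w) = -2 - w (F(n, w) = -7 + (5 - w) = -2 - w)
Y(R) = 12*R^(3/2) (Y(R) = ((-4*R)*(-2 - 1*1))*√R = ((-4*R)*(-2 - 1))*√R = (-4*R*(-3))*√R = (12*R)*√R = 12*R^(3/2))
Y(-1)*(-14) - 2 = (12*(-1)^(3/2))*(-14) - 2 = (12*(-I))*(-14) - 2 = -12*I*(-14) - 2 = 168*I - 2 = -2 + 168*I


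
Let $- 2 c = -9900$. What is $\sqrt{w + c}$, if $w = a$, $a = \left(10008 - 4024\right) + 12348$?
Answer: $\sqrt{23282} \approx 152.58$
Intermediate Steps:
$c = 4950$ ($c = \left(- \frac{1}{2}\right) \left(-9900\right) = 4950$)
$a = 18332$ ($a = 5984 + 12348 = 18332$)
$w = 18332$
$\sqrt{w + c} = \sqrt{18332 + 4950} = \sqrt{23282}$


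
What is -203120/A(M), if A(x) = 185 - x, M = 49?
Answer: -25390/17 ≈ -1493.5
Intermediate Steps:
-203120/A(M) = -203120/(185 - 1*49) = -203120/(185 - 49) = -203120/136 = -8*12695/68 = -25390/17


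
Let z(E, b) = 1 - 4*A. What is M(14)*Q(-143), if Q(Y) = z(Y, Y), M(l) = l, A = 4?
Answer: -210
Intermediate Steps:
z(E, b) = -15 (z(E, b) = 1 - 4*4 = 1 - 16 = -15)
Q(Y) = -15
M(14)*Q(-143) = 14*(-15) = -210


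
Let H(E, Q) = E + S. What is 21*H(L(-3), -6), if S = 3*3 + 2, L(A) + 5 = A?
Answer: 63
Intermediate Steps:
L(A) = -5 + A
S = 11 (S = 9 + 2 = 11)
H(E, Q) = 11 + E (H(E, Q) = E + 11 = 11 + E)
21*H(L(-3), -6) = 21*(11 + (-5 - 3)) = 21*(11 - 8) = 21*3 = 63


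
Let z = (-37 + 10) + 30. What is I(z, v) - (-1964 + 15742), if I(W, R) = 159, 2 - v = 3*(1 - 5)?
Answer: -13619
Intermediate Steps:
z = 3 (z = -27 + 30 = 3)
v = 14 (v = 2 - 3*(1 - 5) = 2 - 3*(-4) = 2 - 1*(-12) = 2 + 12 = 14)
I(z, v) - (-1964 + 15742) = 159 - (-1964 + 15742) = 159 - 1*13778 = 159 - 13778 = -13619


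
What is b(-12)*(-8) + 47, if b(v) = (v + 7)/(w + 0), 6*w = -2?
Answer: -73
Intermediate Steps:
w = -⅓ (w = (⅙)*(-2) = -⅓ ≈ -0.33333)
b(v) = -21 - 3*v (b(v) = (v + 7)/(-⅓ + 0) = (7 + v)/(-⅓) = (7 + v)*(-3) = -21 - 3*v)
b(-12)*(-8) + 47 = (-21 - 3*(-12))*(-8) + 47 = (-21 + 36)*(-8) + 47 = 15*(-8) + 47 = -120 + 47 = -73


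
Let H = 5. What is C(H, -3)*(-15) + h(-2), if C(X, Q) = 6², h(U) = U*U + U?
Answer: -538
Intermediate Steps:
h(U) = U + U² (h(U) = U² + U = U + U²)
C(X, Q) = 36
C(H, -3)*(-15) + h(-2) = 36*(-15) - 2*(1 - 2) = -540 - 2*(-1) = -540 + 2 = -538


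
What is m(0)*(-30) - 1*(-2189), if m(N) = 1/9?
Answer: 6557/3 ≈ 2185.7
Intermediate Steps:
m(N) = ⅑
m(0)*(-30) - 1*(-2189) = (⅑)*(-30) - 1*(-2189) = -10/3 + 2189 = 6557/3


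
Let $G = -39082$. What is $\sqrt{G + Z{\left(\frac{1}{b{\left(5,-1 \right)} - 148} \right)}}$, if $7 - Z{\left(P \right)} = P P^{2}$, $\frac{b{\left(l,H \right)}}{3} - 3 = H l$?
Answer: $\frac{i \sqrt{21977681233046}}{23716} \approx 197.67 i$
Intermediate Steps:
$b{\left(l,H \right)} = 9 + 3 H l$
$Z{\left(P \right)} = 7 - P^{3}$ ($Z{\left(P \right)} = 7 - P P^{2} = 7 - P^{3}$)
$\sqrt{G + Z{\left(\frac{1}{b{\left(5,-1 \right)} - 148} \right)}} = \sqrt{-39082 + \left(7 - \left(\frac{1}{\left(9 + 3 \left(-1\right) 5\right) - 148}\right)^{3}\right)} = \sqrt{-39082 + \left(7 - \left(\frac{1}{\left(9 - 15\right) - 148}\right)^{3}\right)} = \sqrt{-39082 + \left(7 - \left(\frac{1}{-6 - 148}\right)^{3}\right)} = \sqrt{-39082 + \left(7 - \left(\frac{1}{-154}\right)^{3}\right)} = \sqrt{-39082 + \left(7 - \left(- \frac{1}{154}\right)^{3}\right)} = \sqrt{-39082 + \left(7 - - \frac{1}{3652264}\right)} = \sqrt{-39082 + \left(7 + \frac{1}{3652264}\right)} = \sqrt{-39082 + \frac{25565849}{3652264}} = \sqrt{- \frac{142712215799}{3652264}} = \frac{i \sqrt{21977681233046}}{23716}$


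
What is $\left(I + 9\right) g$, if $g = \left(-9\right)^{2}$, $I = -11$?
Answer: $-162$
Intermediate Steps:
$g = 81$
$\left(I + 9\right) g = \left(-11 + 9\right) 81 = \left(-2\right) 81 = -162$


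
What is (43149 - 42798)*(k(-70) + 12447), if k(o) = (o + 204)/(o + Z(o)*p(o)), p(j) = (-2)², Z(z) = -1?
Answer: 161625672/37 ≈ 4.3683e+6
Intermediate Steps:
p(j) = 4
k(o) = (204 + o)/(-4 + o) (k(o) = (o + 204)/(o - 1*4) = (204 + o)/(o - 4) = (204 + o)/(-4 + o))
(43149 - 42798)*(k(-70) + 12447) = (43149 - 42798)*((204 - 70)/(-4 - 70) + 12447) = 351*(134/(-74) + 12447) = 351*(-1/74*134 + 12447) = 351*(-67/37 + 12447) = 351*(460472/37) = 161625672/37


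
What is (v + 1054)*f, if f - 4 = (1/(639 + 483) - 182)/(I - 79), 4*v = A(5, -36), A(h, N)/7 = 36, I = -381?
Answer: 2534118911/516120 ≈ 4909.9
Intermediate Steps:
A(h, N) = 252 (A(h, N) = 7*36 = 252)
v = 63 (v = (¼)*252 = 63)
f = 2268683/516120 (f = 4 + (1/(639 + 483) - 182)/(-381 - 79) = 4 + (1/1122 - 182)/(-460) = 4 + (1/1122 - 182)*(-1/460) = 4 - 204203/1122*(-1/460) = 4 + 204203/516120 = 2268683/516120 ≈ 4.3957)
(v + 1054)*f = (63 + 1054)*(2268683/516120) = 1117*(2268683/516120) = 2534118911/516120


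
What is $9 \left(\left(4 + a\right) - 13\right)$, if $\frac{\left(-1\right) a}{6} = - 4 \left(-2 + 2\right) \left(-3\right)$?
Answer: $-81$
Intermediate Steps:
$a = 0$ ($a = - 6 - 4 \left(-2 + 2\right) \left(-3\right) = - 6 \left(-4\right) 0 \left(-3\right) = - 6 \cdot 0 \left(-3\right) = \left(-6\right) 0 = 0$)
$9 \left(\left(4 + a\right) - 13\right) = 9 \left(\left(4 + 0\right) - 13\right) = 9 \left(4 - 13\right) = 9 \left(-9\right) = -81$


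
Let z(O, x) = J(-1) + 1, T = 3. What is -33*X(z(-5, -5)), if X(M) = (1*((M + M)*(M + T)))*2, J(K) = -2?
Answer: 264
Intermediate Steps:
z(O, x) = -1 (z(O, x) = -2 + 1 = -1)
X(M) = 4*M*(3 + M) (X(M) = (1*((M + M)*(M + 3)))*2 = (1*((2*M)*(3 + M)))*2 = (1*(2*M*(3 + M)))*2 = (2*M*(3 + M))*2 = 4*M*(3 + M))
-33*X(z(-5, -5)) = -132*(-1)*(3 - 1) = -132*(-1)*2 = -33*(-8) = 264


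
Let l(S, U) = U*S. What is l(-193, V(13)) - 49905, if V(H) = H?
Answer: -52414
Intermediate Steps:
l(S, U) = S*U
l(-193, V(13)) - 49905 = -193*13 - 49905 = -2509 - 49905 = -52414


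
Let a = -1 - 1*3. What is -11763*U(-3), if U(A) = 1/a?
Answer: 11763/4 ≈ 2940.8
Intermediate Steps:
a = -4 (a = -1 - 3 = -4)
U(A) = -1/4 (U(A) = 1/(-4) = -1/4)
-11763*U(-3) = -11763*(-1/4) = 11763/4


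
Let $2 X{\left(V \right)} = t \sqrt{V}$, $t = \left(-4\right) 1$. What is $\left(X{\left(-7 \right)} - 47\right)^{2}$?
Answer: $2181 + 188 i \sqrt{7} \approx 2181.0 + 497.4 i$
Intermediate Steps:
$t = -4$
$X{\left(V \right)} = - 2 \sqrt{V}$ ($X{\left(V \right)} = \frac{\left(-4\right) \sqrt{V}}{2} = - 2 \sqrt{V}$)
$\left(X{\left(-7 \right)} - 47\right)^{2} = \left(- 2 \sqrt{-7} - 47\right)^{2} = \left(- 2 i \sqrt{7} - 47\right)^{2} = \left(-47 - 2 i \sqrt{7}\right)^{2}$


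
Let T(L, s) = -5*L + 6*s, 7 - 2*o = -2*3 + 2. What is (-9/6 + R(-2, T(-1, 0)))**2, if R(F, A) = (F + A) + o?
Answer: 49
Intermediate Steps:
o = 11/2 (o = 7/2 - (-2*3 + 2)/2 = 7/2 - (-6 + 2)/2 = 7/2 - 1/2*(-4) = 7/2 + 2 = 11/2 ≈ 5.5000)
R(F, A) = 11/2 + A + F (R(F, A) = (F + A) + 11/2 = (A + F) + 11/2 = 11/2 + A + F)
(-9/6 + R(-2, T(-1, 0)))**2 = (-9/6 + (11/2 + (-5*(-1) + 6*0) - 2))**2 = (-9*1/6 + (11/2 + (5 + 0) - 2))**2 = (-3/2 + (11/2 + 5 - 2))**2 = (-3/2 + 17/2)**2 = 7**2 = 49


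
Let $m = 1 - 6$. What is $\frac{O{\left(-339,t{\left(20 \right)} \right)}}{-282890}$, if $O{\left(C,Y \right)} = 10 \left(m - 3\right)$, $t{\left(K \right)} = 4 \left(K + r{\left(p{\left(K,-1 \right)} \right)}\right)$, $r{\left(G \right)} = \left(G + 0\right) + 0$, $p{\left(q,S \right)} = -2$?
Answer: $\frac{8}{28289} \approx 0.0002828$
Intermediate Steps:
$m = -5$
$r{\left(G \right)} = G$ ($r{\left(G \right)} = G + 0 = G$)
$t{\left(K \right)} = -8 + 4 K$ ($t{\left(K \right)} = 4 \left(K - 2\right) = 4 \left(-2 + K\right) = -8 + 4 K$)
$O{\left(C,Y \right)} = -80$ ($O{\left(C,Y \right)} = 10 \left(-5 - 3\right) = 10 \left(-8\right) = -80$)
$\frac{O{\left(-339,t{\left(20 \right)} \right)}}{-282890} = - \frac{80}{-282890} = \left(-80\right) \left(- \frac{1}{282890}\right) = \frac{8}{28289}$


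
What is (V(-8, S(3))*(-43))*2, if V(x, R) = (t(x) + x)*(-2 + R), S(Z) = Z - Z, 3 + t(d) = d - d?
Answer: -1892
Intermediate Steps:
t(d) = -3 (t(d) = -3 + (d - d) = -3 + 0 = -3)
S(Z) = 0
V(x, R) = (-3 + x)*(-2 + R)
(V(-8, S(3))*(-43))*2 = ((6 - 3*0 - 2*(-8) + 0*(-8))*(-43))*2 = ((6 + 0 + 16 + 0)*(-43))*2 = (22*(-43))*2 = -946*2 = -1892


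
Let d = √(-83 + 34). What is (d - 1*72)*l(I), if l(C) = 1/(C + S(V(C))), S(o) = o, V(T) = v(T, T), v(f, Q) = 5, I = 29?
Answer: -36/17 + 7*I/34 ≈ -2.1176 + 0.20588*I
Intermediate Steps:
V(T) = 5
l(C) = 1/(5 + C) (l(C) = 1/(C + 5) = 1/(5 + C))
d = 7*I (d = √(-49) = 7*I ≈ 7.0*I)
(d - 1*72)*l(I) = (7*I - 1*72)/(5 + 29) = (7*I - 72)/34 = (-72 + 7*I)*(1/34) = -36/17 + 7*I/34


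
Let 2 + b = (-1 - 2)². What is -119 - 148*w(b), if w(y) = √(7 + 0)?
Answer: -119 - 148*√7 ≈ -510.57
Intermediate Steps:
b = 7 (b = -2 + (-1 - 2)² = -2 + (-3)² = -2 + 9 = 7)
w(y) = √7
-119 - 148*w(b) = -119 - 148*√7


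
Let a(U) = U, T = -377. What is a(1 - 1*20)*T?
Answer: 7163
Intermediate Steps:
a(1 - 1*20)*T = (1 - 1*20)*(-377) = (1 - 20)*(-377) = -19*(-377) = 7163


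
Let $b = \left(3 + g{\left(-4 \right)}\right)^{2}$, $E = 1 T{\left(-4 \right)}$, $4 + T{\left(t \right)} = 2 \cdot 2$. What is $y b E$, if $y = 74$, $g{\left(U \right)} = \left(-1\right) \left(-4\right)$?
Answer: $0$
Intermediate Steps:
$T{\left(t \right)} = 0$ ($T{\left(t \right)} = -4 + 2 \cdot 2 = -4 + 4 = 0$)
$g{\left(U \right)} = 4$
$E = 0$ ($E = 1 \cdot 0 = 0$)
$b = 49$ ($b = \left(3 + 4\right)^{2} = 7^{2} = 49$)
$y b E = 74 \cdot 49 \cdot 0 = 3626 \cdot 0 = 0$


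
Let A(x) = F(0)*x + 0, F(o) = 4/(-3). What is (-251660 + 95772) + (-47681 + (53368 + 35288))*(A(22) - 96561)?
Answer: -11873834389/3 ≈ -3.9579e+9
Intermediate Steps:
F(o) = -4/3 (F(o) = 4*(-⅓) = -4/3)
A(x) = -4*x/3 (A(x) = -4*x/3 + 0 = -4*x/3)
(-251660 + 95772) + (-47681 + (53368 + 35288))*(A(22) - 96561) = (-251660 + 95772) + (-47681 + (53368 + 35288))*(-4/3*22 - 96561) = -155888 + (-47681 + 88656)*(-88/3 - 96561) = -155888 + 40975*(-289771/3) = -155888 - 11873366725/3 = -11873834389/3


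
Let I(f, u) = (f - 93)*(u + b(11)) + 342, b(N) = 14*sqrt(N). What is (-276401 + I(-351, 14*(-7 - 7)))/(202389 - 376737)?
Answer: 189035/174348 + 518*sqrt(11)/14529 ≈ 1.2025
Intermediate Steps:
I(f, u) = 342 + (-93 + f)*(u + 14*sqrt(11)) (I(f, u) = (f - 93)*(u + 14*sqrt(11)) + 342 = (-93 + f)*(u + 14*sqrt(11)) + 342 = 342 + (-93 + f)*(u + 14*sqrt(11)))
(-276401 + I(-351, 14*(-7 - 7)))/(202389 - 376737) = (-276401 + (342 - 1302*sqrt(11) - 1302*(-7 - 7) - 4914*(-7 - 7) + 14*(-351)*sqrt(11)))/(202389 - 376737) = (-276401 + (342 - 1302*sqrt(11) - 1302*(-14) - 4914*(-14) - 4914*sqrt(11)))/(-174348) = (-276401 + (342 - 1302*sqrt(11) - 93*(-196) - 351*(-196) - 4914*sqrt(11)))*(-1/174348) = (-276401 + (342 - 1302*sqrt(11) + 18228 + 68796 - 4914*sqrt(11)))*(-1/174348) = (-276401 + (87366 - 6216*sqrt(11)))*(-1/174348) = (-189035 - 6216*sqrt(11))*(-1/174348) = 189035/174348 + 518*sqrt(11)/14529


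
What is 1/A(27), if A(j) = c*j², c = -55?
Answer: -1/40095 ≈ -2.4941e-5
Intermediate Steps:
A(j) = -55*j²
1/A(27) = 1/(-55*27²) = 1/(-55*729) = 1/(-40095) = -1/40095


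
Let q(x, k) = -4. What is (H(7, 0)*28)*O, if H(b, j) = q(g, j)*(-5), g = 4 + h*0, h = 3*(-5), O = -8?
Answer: -4480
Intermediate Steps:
h = -15
g = 4 (g = 4 - 15*0 = 4 + 0 = 4)
H(b, j) = 20 (H(b, j) = -4*(-5) = 20)
(H(7, 0)*28)*O = (20*28)*(-8) = 560*(-8) = -4480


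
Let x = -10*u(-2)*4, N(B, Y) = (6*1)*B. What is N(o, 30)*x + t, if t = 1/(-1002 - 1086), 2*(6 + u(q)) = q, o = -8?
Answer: -28062721/2088 ≈ -13440.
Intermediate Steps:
u(q) = -6 + q/2
N(B, Y) = 6*B
t = -1/2088 (t = 1/(-2088) = -1/2088 ≈ -0.00047893)
x = 280 (x = -10*(-6 + (1/2)*(-2))*4 = -10*(-6 - 1)*4 = -10*(-7)*4 = 70*4 = 280)
N(o, 30)*x + t = (6*(-8))*280 - 1/2088 = -48*280 - 1/2088 = -13440 - 1/2088 = -28062721/2088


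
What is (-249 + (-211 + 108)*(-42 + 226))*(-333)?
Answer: 6393933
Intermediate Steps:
(-249 + (-211 + 108)*(-42 + 226))*(-333) = (-249 - 103*184)*(-333) = (-249 - 18952)*(-333) = -19201*(-333) = 6393933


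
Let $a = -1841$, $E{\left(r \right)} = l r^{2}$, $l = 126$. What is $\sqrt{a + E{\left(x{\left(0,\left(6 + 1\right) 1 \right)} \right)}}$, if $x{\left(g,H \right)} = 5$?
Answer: $\sqrt{1309} \approx 36.18$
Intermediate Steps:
$E{\left(r \right)} = 126 r^{2}$
$\sqrt{a + E{\left(x{\left(0,\left(6 + 1\right) 1 \right)} \right)}} = \sqrt{-1841 + 126 \cdot 5^{2}} = \sqrt{-1841 + 126 \cdot 25} = \sqrt{-1841 + 3150} = \sqrt{1309}$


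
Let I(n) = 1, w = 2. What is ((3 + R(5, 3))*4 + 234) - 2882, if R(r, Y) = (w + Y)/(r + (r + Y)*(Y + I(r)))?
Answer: -97512/37 ≈ -2635.5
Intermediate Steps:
R(r, Y) = (2 + Y)/(r + (1 + Y)*(Y + r)) (R(r, Y) = (2 + Y)/(r + (r + Y)*(Y + 1)) = (2 + Y)/(r + (Y + r)*(1 + Y)) = (2 + Y)/(r + (1 + Y)*(Y + r)))
((3 + R(5, 3))*4 + 234) - 2882 = ((3 + (2 + 3)/(3 + 3² + 2*5 + 3*5))*4 + 234) - 2882 = ((3 + 5/(3 + 9 + 10 + 15))*4 + 234) - 2882 = ((3 + 5/37)*4 + 234) - 2882 = ((116/37)*4 + 234) - 2882 = (464/37 + 234) - 2882 = 9122/37 - 2882 = -97512/37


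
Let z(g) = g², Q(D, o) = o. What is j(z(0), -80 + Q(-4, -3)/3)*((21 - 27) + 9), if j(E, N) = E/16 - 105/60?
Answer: -21/4 ≈ -5.2500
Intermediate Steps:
j(E, N) = -7/4 + E/16 (j(E, N) = E*(1/16) - 105*1/60 = E/16 - 7/4 = -7/4 + E/16)
j(z(0), -80 + Q(-4, -3)/3)*((21 - 27) + 9) = (-7/4 + (1/16)*0²)*((21 - 27) + 9) = (-7/4 + (1/16)*0)*(-6 + 9) = (-7/4 + 0)*3 = -7/4*3 = -21/4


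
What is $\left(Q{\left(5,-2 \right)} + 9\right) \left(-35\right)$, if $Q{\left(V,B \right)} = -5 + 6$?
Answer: $-350$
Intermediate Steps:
$Q{\left(V,B \right)} = 1$
$\left(Q{\left(5,-2 \right)} + 9\right) \left(-35\right) = \left(1 + 9\right) \left(-35\right) = 10 \left(-35\right) = -350$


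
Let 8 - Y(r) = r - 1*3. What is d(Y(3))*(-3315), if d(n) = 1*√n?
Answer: -6630*√2 ≈ -9376.2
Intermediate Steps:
Y(r) = 11 - r (Y(r) = 8 - (r - 1*3) = 8 - (r - 3) = 8 - (-3 + r) = 8 + (3 - r) = 11 - r)
d(n) = √n
d(Y(3))*(-3315) = √(11 - 1*3)*(-3315) = √(11 - 3)*(-3315) = √8*(-3315) = (2*√2)*(-3315) = -6630*√2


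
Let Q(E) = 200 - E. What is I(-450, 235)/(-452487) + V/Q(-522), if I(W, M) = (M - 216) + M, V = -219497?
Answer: -99319722427/326695614 ≈ -304.01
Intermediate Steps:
I(W, M) = -216 + 2*M (I(W, M) = (-216 + M) + M = -216 + 2*M)
I(-450, 235)/(-452487) + V/Q(-522) = (-216 + 2*235)/(-452487) - 219497/(200 - 1*(-522)) = (-216 + 470)*(-1/452487) - 219497/(200 + 522) = 254*(-1/452487) - 219497/722 = -254/452487 - 219497*1/722 = -254/452487 - 219497/722 = -99319722427/326695614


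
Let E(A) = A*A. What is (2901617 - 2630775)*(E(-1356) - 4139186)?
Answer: -623058478900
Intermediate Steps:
E(A) = A**2
(2901617 - 2630775)*(E(-1356) - 4139186) = (2901617 - 2630775)*((-1356)**2 - 4139186) = 270842*(1838736 - 4139186) = 270842*(-2300450) = -623058478900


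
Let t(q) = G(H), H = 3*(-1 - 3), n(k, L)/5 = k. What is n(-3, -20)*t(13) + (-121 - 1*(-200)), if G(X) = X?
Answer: 259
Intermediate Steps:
n(k, L) = 5*k
H = -12 (H = 3*(-4) = -12)
t(q) = -12
n(-3, -20)*t(13) + (-121 - 1*(-200)) = (5*(-3))*(-12) + (-121 - 1*(-200)) = -15*(-12) + (-121 + 200) = 180 + 79 = 259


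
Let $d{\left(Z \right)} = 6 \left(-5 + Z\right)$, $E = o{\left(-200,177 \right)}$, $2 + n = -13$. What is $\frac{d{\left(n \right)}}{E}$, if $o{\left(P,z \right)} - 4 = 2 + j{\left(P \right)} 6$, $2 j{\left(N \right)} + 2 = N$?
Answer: $\frac{1}{5} \approx 0.2$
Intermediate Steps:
$n = -15$ ($n = -2 - 13 = -15$)
$j{\left(N \right)} = -1 + \frac{N}{2}$
$o{\left(P,z \right)} = 3 P$ ($o{\left(P,z \right)} = 4 + \left(2 + \left(-1 + \frac{P}{2}\right) 6\right) = 4 + \left(2 + \left(-6 + 3 P\right)\right) = 4 + \left(-4 + 3 P\right) = 3 P$)
$E = -600$ ($E = 3 \left(-200\right) = -600$)
$d{\left(Z \right)} = -30 + 6 Z$
$\frac{d{\left(n \right)}}{E} = \frac{-30 + 6 \left(-15\right)}{-600} = \left(-30 - 90\right) \left(- \frac{1}{600}\right) = \left(-120\right) \left(- \frac{1}{600}\right) = \frac{1}{5}$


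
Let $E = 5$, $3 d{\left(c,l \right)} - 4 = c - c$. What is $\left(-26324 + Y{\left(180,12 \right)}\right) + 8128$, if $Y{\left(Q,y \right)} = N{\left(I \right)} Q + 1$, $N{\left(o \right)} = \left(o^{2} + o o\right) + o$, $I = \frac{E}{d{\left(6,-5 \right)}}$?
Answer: $- \frac{24915}{2} \approx -12458.0$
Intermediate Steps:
$d{\left(c,l \right)} = \frac{4}{3}$ ($d{\left(c,l \right)} = \frac{4}{3} + \frac{c - c}{3} = \frac{4}{3} + \frac{1}{3} \cdot 0 = \frac{4}{3} + 0 = \frac{4}{3}$)
$I = \frac{15}{4}$ ($I = \frac{5}{\frac{4}{3}} = 5 \cdot \frac{3}{4} = \frac{15}{4} \approx 3.75$)
$N{\left(o \right)} = o + 2 o^{2}$ ($N{\left(o \right)} = \left(o^{2} + o^{2}\right) + o = 2 o^{2} + o = o + 2 o^{2}$)
$Y{\left(Q,y \right)} = 1 + \frac{255 Q}{8}$ ($Y{\left(Q,y \right)} = \frac{15 \left(1 + 2 \cdot \frac{15}{4}\right)}{4} Q + 1 = \frac{15 \left(1 + \frac{15}{2}\right)}{4} Q + 1 = \frac{15}{4} \cdot \frac{17}{2} Q + 1 = \frac{255 Q}{8} + 1 = 1 + \frac{255 Q}{8}$)
$\left(-26324 + Y{\left(180,12 \right)}\right) + 8128 = \left(-26324 + \left(1 + \frac{255}{8} \cdot 180\right)\right) + 8128 = \left(-26324 + \left(1 + \frac{11475}{2}\right)\right) + 8128 = \left(-26324 + \frac{11477}{2}\right) + 8128 = - \frac{41171}{2} + 8128 = - \frac{24915}{2}$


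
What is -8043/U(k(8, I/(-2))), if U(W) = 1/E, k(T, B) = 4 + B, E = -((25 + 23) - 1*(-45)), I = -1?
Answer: 747999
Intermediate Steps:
E = -93 (E = -(48 + 45) = -1*93 = -93)
U(W) = -1/93 (U(W) = 1/(-93) = -1/93)
-8043/U(k(8, I/(-2))) = -8043/(-1/93) = -8043*(-93) = 747999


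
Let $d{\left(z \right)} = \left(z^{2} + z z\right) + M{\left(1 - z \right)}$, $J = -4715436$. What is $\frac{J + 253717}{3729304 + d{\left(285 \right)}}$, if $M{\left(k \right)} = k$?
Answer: $- \frac{4461719}{3891470} \approx -1.1465$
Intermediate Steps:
$d{\left(z \right)} = 1 - z + 2 z^{2}$ ($d{\left(z \right)} = \left(z^{2} + z z\right) - \left(-1 + z\right) = \left(z^{2} + z^{2}\right) - \left(-1 + z\right) = 2 z^{2} - \left(-1 + z\right) = 1 - z + 2 z^{2}$)
$\frac{J + 253717}{3729304 + d{\left(285 \right)}} = \frac{-4715436 + 253717}{3729304 + \left(1 - 285 + 2 \cdot 285^{2}\right)} = - \frac{4461719}{3729304 + \left(1 - 285 + 2 \cdot 81225\right)} = - \frac{4461719}{3729304 + \left(1 - 285 + 162450\right)} = - \frac{4461719}{3729304 + 162166} = - \frac{4461719}{3891470}$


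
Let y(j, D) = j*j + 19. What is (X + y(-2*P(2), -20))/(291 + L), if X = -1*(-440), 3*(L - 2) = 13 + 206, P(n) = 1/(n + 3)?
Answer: 11479/9150 ≈ 1.2545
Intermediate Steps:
P(n) = 1/(3 + n)
L = 75 (L = 2 + (13 + 206)/3 = 2 + (1/3)*219 = 2 + 73 = 75)
y(j, D) = 19 + j**2 (y(j, D) = j**2 + 19 = 19 + j**2)
X = 440
(X + y(-2*P(2), -20))/(291 + L) = (440 + (19 + (-2/(3 + 2))**2))/(291 + 75) = (440 + (19 + (-2/5)**2))/366 = (440 + (19 + (-2*1/5)**2))*(1/366) = (440 + (19 + (-2/5)**2))*(1/366) = (440 + (19 + 4/25))*(1/366) = (440 + 479/25)*(1/366) = (11479/25)*(1/366) = 11479/9150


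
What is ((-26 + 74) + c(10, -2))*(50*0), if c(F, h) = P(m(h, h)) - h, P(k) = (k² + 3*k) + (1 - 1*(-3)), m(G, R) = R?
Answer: 0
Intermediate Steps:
P(k) = 4 + k² + 3*k (P(k) = (k² + 3*k) + (1 + 3) = (k² + 3*k) + 4 = 4 + k² + 3*k)
c(F, h) = 4 + h² + 2*h (c(F, h) = (4 + h² + 3*h) - h = 4 + h² + 2*h)
((-26 + 74) + c(10, -2))*(50*0) = ((-26 + 74) + (4 + (-2)² + 2*(-2)))*(50*0) = (48 + (4 + 4 - 4))*0 = (48 + 4)*0 = 52*0 = 0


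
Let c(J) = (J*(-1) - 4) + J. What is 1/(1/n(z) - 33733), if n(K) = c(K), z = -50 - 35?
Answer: -4/134933 ≈ -2.9644e-5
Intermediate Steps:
z = -85
c(J) = -4 (c(J) = (-J - 4) + J = (-4 - J) + J = -4)
n(K) = -4
1/(1/n(z) - 33733) = 1/(1/(-4) - 33733) = 1/(-¼ - 33733) = 1/(-134933/4) = -4/134933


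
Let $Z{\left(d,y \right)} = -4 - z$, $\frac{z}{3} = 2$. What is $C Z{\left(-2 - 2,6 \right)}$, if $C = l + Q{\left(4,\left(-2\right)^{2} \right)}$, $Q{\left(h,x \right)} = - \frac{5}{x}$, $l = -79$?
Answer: $\frac{1605}{2} \approx 802.5$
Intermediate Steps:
$z = 6$ ($z = 3 \cdot 2 = 6$)
$Z{\left(d,y \right)} = -10$ ($Z{\left(d,y \right)} = -4 - 6 = -10$)
$C = - \frac{321}{4}$ ($C = -79 - \frac{5}{\left(-2\right)^{2}} = -79 - \frac{5}{4} = - \frac{321}{4} \approx -80.25$)
$C Z{\left(-2 - 2,6 \right)} = \left(- \frac{321}{4}\right) \left(-10\right) = \frac{1605}{2}$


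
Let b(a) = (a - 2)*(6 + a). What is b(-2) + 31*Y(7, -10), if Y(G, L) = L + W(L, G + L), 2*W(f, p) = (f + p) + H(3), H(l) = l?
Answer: -481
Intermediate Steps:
W(f, p) = 3/2 + f/2 + p/2 (W(f, p) = ((f + p) + 3)/2 = (3 + f + p)/2 = 3/2 + f/2 + p/2)
Y(G, L) = 3/2 + G/2 + 2*L (Y(G, L) = L + (3/2 + L/2 + (G + L)/2) = L + (3/2 + L/2 + (G/2 + L/2)) = L + (3/2 + L + G/2) = 3/2 + G/2 + 2*L)
b(a) = (-2 + a)*(6 + a)
b(-2) + 31*Y(7, -10) = (-12 + (-2)² + 4*(-2)) + 31*(3/2 + (½)*7 + 2*(-10)) = (-12 + 4 - 8) + 31*(3/2 + 7/2 - 20) = -16 + 31*(-15) = -16 - 465 = -481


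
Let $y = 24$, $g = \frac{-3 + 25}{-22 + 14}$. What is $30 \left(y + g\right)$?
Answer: $\frac{1275}{2} \approx 637.5$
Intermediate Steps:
$g = - \frac{11}{4}$ ($g = \frac{22}{-8} = 22 \left(- \frac{1}{8}\right) = - \frac{11}{4} \approx -2.75$)
$30 \left(y + g\right) = 30 \left(24 - \frac{11}{4}\right) = 30 \cdot \frac{85}{4} = \frac{1275}{2}$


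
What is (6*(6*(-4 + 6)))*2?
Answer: 144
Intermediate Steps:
(6*(6*(-4 + 6)))*2 = (6*(6*2))*2 = (6*12)*2 = 72*2 = 144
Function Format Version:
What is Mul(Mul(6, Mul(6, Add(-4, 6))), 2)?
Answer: 144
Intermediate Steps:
Mul(Mul(6, Mul(6, Add(-4, 6))), 2) = Mul(Mul(6, Mul(6, 2)), 2) = Mul(Mul(6, 12), 2) = Mul(72, 2) = 144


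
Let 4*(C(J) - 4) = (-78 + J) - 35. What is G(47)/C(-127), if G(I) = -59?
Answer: 59/56 ≈ 1.0536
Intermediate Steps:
C(J) = -97/4 + J/4 (C(J) = 4 + ((-78 + J) - 35)/4 = 4 + (-113 + J)/4 = 4 + (-113/4 + J/4) = -97/4 + J/4)
G(47)/C(-127) = -59/(-97/4 + (¼)*(-127)) = -59/(-97/4 - 127/4) = -59/(-56) = -59*(-1/56) = 59/56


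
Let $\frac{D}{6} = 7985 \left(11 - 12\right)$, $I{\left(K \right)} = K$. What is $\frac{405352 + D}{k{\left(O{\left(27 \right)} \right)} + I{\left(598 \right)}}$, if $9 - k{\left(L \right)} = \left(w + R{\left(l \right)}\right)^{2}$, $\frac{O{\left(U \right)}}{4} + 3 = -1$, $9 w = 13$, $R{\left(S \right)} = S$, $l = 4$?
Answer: $\frac{14476401}{23383} \approx 619.1$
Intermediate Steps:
$w = \frac{13}{9}$ ($w = \frac{1}{9} \cdot 13 = \frac{13}{9} \approx 1.4444$)
$O{\left(U \right)} = -16$ ($O{\left(U \right)} = -12 + 4 \left(-1\right) = -12 - 4 = -16$)
$k{\left(L \right)} = - \frac{1672}{81}$ ($k{\left(L \right)} = 9 - \left(\frac{13}{9} + 4\right)^{2} = 9 - \left(\frac{49}{9}\right)^{2} = 9 - \frac{2401}{81} = - \frac{1672}{81}$)
$D = -47910$ ($D = 6 \cdot 7985 \left(11 - 12\right) = 6 \cdot 7985 \left(-1\right) = 6 \left(-7985\right) = -47910$)
$\frac{405352 + D}{k{\left(O{\left(27 \right)} \right)} + I{\left(598 \right)}} = \frac{405352 - 47910}{- \frac{1672}{81} + 598} = \frac{357442}{\frac{46766}{81}} = 357442 \cdot \frac{81}{46766} = \frac{14476401}{23383}$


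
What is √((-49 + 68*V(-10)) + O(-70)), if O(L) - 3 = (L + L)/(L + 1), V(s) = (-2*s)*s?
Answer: I*√64958946/69 ≈ 116.81*I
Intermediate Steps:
V(s) = -2*s²
O(L) = 3 + 2*L/(1 + L) (O(L) = 3 + (L + L)/(L + 1) = 3 + (2*L)/(1 + L) = 3 + 2*L/(1 + L))
√((-49 + 68*V(-10)) + O(-70)) = √((-49 + 68*(-2*(-10)²)) + (3 + 5*(-70))/(1 - 70)) = √((-49 + 68*(-2*100)) + (3 - 350)/(-69)) = √((-49 + 68*(-200)) - 1/69*(-347)) = √((-49 - 13600) + 347/69) = √(-13649 + 347/69) = √(-941434/69) = I*√64958946/69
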